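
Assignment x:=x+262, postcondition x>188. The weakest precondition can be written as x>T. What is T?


Formula: wp(x:=E, P) = P[E/x] (substitute E for x in postcondition)
Step 1: Postcondition: x>188
Step 2: Substitute x+262 for x: x+262>188
Step 3: Solve for x: x > 188-262 = -74

-74


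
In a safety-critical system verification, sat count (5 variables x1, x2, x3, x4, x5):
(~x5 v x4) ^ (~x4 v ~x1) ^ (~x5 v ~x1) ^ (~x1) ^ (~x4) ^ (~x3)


CNF with 6 clauses over 5 vars (32 assignments).
An assignment satisfies CNF iff every clause has >=1 true literal.
Check each row (bits = x1,x2,x3,x4,x5; clause T/F shown):
  row 0 [00000]: clauses=TTTTTT -> 1
  row 1 [00001]: clauses=FTTTTT -> 0
  row 2 [00010]: clauses=TTTTFT -> 0
  row 3 [00011]: clauses=TTTTFT -> 0
  row 4 [00100]: clauses=TTTTTF -> 0
  row 5 [00101]: clauses=FTTTTF -> 0
  row 6 [00110]: clauses=TTTTFF -> 0
  row 7 [00111]: clauses=TTTTFF -> 0
  row 8 [01000]: clauses=TTTTTT -> 1
  row 9 [01001]: clauses=FTTTTT -> 0
  row 10 [01010]: clauses=TTTTFT -> 0
  row 11 [01011]: clauses=TTTTFT -> 0
  row 12 [01100]: clauses=TTTTTF -> 0
  row 13 [01101]: clauses=FTTTTF -> 0
  row 14 [01110]: clauses=TTTTFF -> 0
  row 15 [01111]: clauses=TTTTFF -> 0
  row 16 [10000]: clauses=TTTFTT -> 0
  row 17 [10001]: clauses=FTFFTT -> 0
  row 18 [10010]: clauses=TFTFFT -> 0
  row 19 [10011]: clauses=TFFFFT -> 0
  row 20 [10100]: clauses=TTTFTF -> 0
  row 21 [10101]: clauses=FTFFTF -> 0
  row 22 [10110]: clauses=TFTFFF -> 0
  row 23 [10111]: clauses=TFFFFF -> 0
  row 24 [11000]: clauses=TTTFTT -> 0
  row 25 [11001]: clauses=FTFFTT -> 0
  row 26 [11010]: clauses=TFTFFT -> 0
  row 27 [11011]: clauses=TFFFFT -> 0
  row 28 [11100]: clauses=TTTFTF -> 0
  row 29 [11101]: clauses=FTFFTF -> 0
  row 30 [11110]: clauses=TFTFFF -> 0
  row 31 [11111]: clauses=TFFFFF -> 0
Full result column, 8 rows per line (x1,x2 fixed per line; x3,x4,x5 runs 000..111 left to right):
  rows 0-7 [x1,x2=00]: 10000000  (ones: 1)
  rows 8-15 [x1,x2=01]: 10000000  (ones: 1)
  rows 16-23 [x1,x2=10]: 00000000  (ones: 0)
  rows 24-31 [x1,x2=11]: 00000000  (ones: 0)
Satisfying assignments = 1+1+0+0 = 2

2


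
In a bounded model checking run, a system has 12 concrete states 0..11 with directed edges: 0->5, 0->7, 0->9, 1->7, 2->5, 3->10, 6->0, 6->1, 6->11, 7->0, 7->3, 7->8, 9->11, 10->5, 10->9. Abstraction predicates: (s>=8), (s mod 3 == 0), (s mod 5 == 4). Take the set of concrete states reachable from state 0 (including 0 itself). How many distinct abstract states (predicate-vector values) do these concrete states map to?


BFS from 0:
Concrete reachable: {0, 3, 5, 7, 8, 9, 10, 11}
Abstract via predicates (s>=8), (s mod 3 == 0), (s mod 5 == 4):
  (0,0,0) <- {5, 7}
  (0,1,0) <- {0, 3}
  (1,0,0) <- {8, 10, 11}
  (1,1,1) <- {9}
Distinct abstract states = 4

4


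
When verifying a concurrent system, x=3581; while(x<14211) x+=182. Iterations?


Step 1: x goes from 3581 toward 14211 by 182; the body runs while x<14211, so iterations = ceil((bound-start)/step)
Step 2: Distance=10630
Step 3: ceil(10630/182)=59

59


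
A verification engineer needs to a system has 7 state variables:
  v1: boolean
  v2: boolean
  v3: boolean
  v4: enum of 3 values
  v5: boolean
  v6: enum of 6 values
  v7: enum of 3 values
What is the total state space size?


State space = product of domain sizes of all variables.
Domain sizes:
  v1 (boolean): 2
  v2 (boolean): 2
  v3 (boolean): 2
  v4 (enum of 3 values): 3
  v5 (boolean): 2
  v6 (enum of 6 values): 6
  v7 (enum of 3 values): 3
Product = 2 * 2 * 2 * 3 * 2 * 6 * 3 = 864

864


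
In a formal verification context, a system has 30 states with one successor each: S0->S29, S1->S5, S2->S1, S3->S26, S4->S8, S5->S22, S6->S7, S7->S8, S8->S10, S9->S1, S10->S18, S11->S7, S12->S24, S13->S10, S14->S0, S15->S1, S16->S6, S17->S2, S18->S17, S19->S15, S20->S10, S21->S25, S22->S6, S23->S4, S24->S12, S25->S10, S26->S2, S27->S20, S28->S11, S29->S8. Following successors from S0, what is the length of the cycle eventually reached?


Trace from S0 until a state repeats:
  S0 -> S29 -> S8 -> S10 -> S18 -> S17 -> S2 -> S1 -> S5 -> S22 -> S6 -> S7 -> S8
S8 first seen at step 2, revisited at step 12.
Cycle length = 12 - 2 = 10

10


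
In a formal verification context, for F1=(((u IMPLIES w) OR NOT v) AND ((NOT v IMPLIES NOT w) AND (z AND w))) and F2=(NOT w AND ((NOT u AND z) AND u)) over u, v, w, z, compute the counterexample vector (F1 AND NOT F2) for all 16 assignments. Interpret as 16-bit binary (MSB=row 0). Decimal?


F1 = (((u IMPLIES w) OR NOT v) AND ((NOT v IMPLIES NOT w) AND (z AND w)))
F2 = (NOT w AND ((NOT u AND z) AND u))
Counterexample to F1=>F2 is where F1=1 and F2=0.
Evaluate each row (bits = u,v,w,z, MSB first):
  row 0 [0000]: F1=0 F2=0 -> F1&~F2 -> 0
  row 1 [0001]: F1=0 F2=0 -> F1&~F2 -> 0
  row 2 [0010]: F1=0 F2=0 -> F1&~F2 -> 0
  row 3 [0011]: F1=0 F2=0 -> F1&~F2 -> 0
  row 4 [0100]: F1=0 F2=0 -> F1&~F2 -> 0
  row 5 [0101]: F1=0 F2=0 -> F1&~F2 -> 0
  row 6 [0110]: F1=0 F2=0 -> F1&~F2 -> 0
  row 7 [0111]: F1=1 F2=0 -> F1&~F2 -> 1
  row 8 [1000]: F1=0 F2=0 -> F1&~F2 -> 0
  row 9 [1001]: F1=0 F2=0 -> F1&~F2 -> 0
  row 10 [1010]: F1=0 F2=0 -> F1&~F2 -> 0
  row 11 [1011]: F1=0 F2=0 -> F1&~F2 -> 0
  row 12 [1100]: F1=0 F2=0 -> F1&~F2 -> 0
  row 13 [1101]: F1=0 F2=0 -> F1&~F2 -> 0
  row 14 [1110]: F1=0 F2=0 -> F1&~F2 -> 0
  row 15 [1111]: F1=1 F2=0 -> F1&~F2 -> 1
Full result column, 4 rows per line (u,v fixed per line; w,z runs 00..11 left to right):
  rows 0-3 [u,v=00]: 0000  = hex 0
  rows 4-7 [u,v=01]: 0001  = hex 1
  rows 8-11 [u,v=10]: 0000  = hex 0
  rows 12-15 [u,v=11]: 0001  = hex 1
Counterexample vector (row 0 .. row 15) = 0000000100000001
Output column grouped in 4s = 0000 0001 0000 0001 = 0x0101
Convert to decimal digit by digit (value = value*16 + digit):
  0 -> 0
  0*16 + 1 = 1
  1*16 + 0 = 16
  16*16 + 1 = 257
Decimal = 257

257


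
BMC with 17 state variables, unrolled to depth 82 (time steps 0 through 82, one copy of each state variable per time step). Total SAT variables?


BMC unrolls to depth k, creating one copy of each state var for steps 0..k.
Step count = 82 + 1 = 83 (steps 0 through 82)
Vars per step = 17
Total = 17 * 83 = 1411

1411


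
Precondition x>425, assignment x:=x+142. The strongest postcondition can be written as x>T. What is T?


Formula: sp(P, x:=E) = exists old_x. (x = E[old_x/x]) AND P[old_x/x] (old_x is the value of x before the assignment; eliminate old_x by solving x = E[old_x/x] for old_x)
Step 1: Precondition P: x>425, i.e. old_x > 425
Step 2: Assignment gives x = old_x + 142, so old_x = x - 142
Step 3: Substitute into P: x - 142 > 425
Step 4: Simplify: x > 425+142 = 567

567


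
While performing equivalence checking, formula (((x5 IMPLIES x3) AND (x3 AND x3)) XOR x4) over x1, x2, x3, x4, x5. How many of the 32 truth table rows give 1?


Formula: (((x5 IMPLIES x3) AND (x3 AND x3)) XOR x4) over 5 vars (32 rows)
Evaluate each row (x1, x2, x3, x4, x5 as bits, MSB first):
  row 0 [00000]: (((0 IMPLIES 0) AND (0 AND 0)) XOR 0) -> 0
  row 1 [00001]: (((1 IMPLIES 0) AND (0 AND 0)) XOR 0) -> 0
  row 2 [00010]: (((0 IMPLIES 0) AND (0 AND 0)) XOR 1) -> 1
  row 3 [00011]: (((1 IMPLIES 0) AND (0 AND 0)) XOR 1) -> 1
  row 4 [00100]: (((0 IMPLIES 1) AND (1 AND 1)) XOR 0) -> 1
  row 5 [00101]: (((1 IMPLIES 1) AND (1 AND 1)) XOR 0) -> 1
  row 6 [00110]: (((0 IMPLIES 1) AND (1 AND 1)) XOR 1) -> 0
  row 7 [00111]: (((1 IMPLIES 1) AND (1 AND 1)) XOR 1) -> 0
  row 8 [01000]: (((0 IMPLIES 0) AND (0 AND 0)) XOR 0) -> 0
  row 9 [01001]: (((1 IMPLIES 0) AND (0 AND 0)) XOR 0) -> 0
  row 10 [01010]: (((0 IMPLIES 0) AND (0 AND 0)) XOR 1) -> 1
  row 11 [01011]: (((1 IMPLIES 0) AND (0 AND 0)) XOR 1) -> 1
  row 12 [01100]: (((0 IMPLIES 1) AND (1 AND 1)) XOR 0) -> 1
  row 13 [01101]: (((1 IMPLIES 1) AND (1 AND 1)) XOR 0) -> 1
  row 14 [01110]: (((0 IMPLIES 1) AND (1 AND 1)) XOR 1) -> 0
  row 15 [01111]: (((1 IMPLIES 1) AND (1 AND 1)) XOR 1) -> 0
  row 16 [10000]: (((0 IMPLIES 0) AND (0 AND 0)) XOR 0) -> 0
  row 17 [10001]: (((1 IMPLIES 0) AND (0 AND 0)) XOR 0) -> 0
  row 18 [10010]: (((0 IMPLIES 0) AND (0 AND 0)) XOR 1) -> 1
  row 19 [10011]: (((1 IMPLIES 0) AND (0 AND 0)) XOR 1) -> 1
  row 20 [10100]: (((0 IMPLIES 1) AND (1 AND 1)) XOR 0) -> 1
  row 21 [10101]: (((1 IMPLIES 1) AND (1 AND 1)) XOR 0) -> 1
  row 22 [10110]: (((0 IMPLIES 1) AND (1 AND 1)) XOR 1) -> 0
  row 23 [10111]: (((1 IMPLIES 1) AND (1 AND 1)) XOR 1) -> 0
  row 24 [11000]: (((0 IMPLIES 0) AND (0 AND 0)) XOR 0) -> 0
  row 25 [11001]: (((1 IMPLIES 0) AND (0 AND 0)) XOR 0) -> 0
  row 26 [11010]: (((0 IMPLIES 0) AND (0 AND 0)) XOR 1) -> 1
  row 27 [11011]: (((1 IMPLIES 0) AND (0 AND 0)) XOR 1) -> 1
  row 28 [11100]: (((0 IMPLIES 1) AND (1 AND 1)) XOR 0) -> 1
  row 29 [11101]: (((1 IMPLIES 1) AND (1 AND 1)) XOR 0) -> 1
  row 30 [11110]: (((0 IMPLIES 1) AND (1 AND 1)) XOR 1) -> 0
  row 31 [11111]: (((1 IMPLIES 1) AND (1 AND 1)) XOR 1) -> 0
Full result column, 8 rows per line (x1,x2 fixed per line; x3,x4,x5 runs 000..111 left to right):
  rows 0-7 [x1,x2=00]: 00111100  (ones: 4)
  rows 8-15 [x1,x2=01]: 00111100  (ones: 4)
  rows 16-23 [x1,x2=10]: 00111100  (ones: 4)
  rows 24-31 [x1,x2=11]: 00111100  (ones: 4)
Count of 1-rows = 4+4+4+4 = 16

16


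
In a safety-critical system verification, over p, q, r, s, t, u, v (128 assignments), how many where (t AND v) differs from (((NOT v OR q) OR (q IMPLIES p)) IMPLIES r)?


F1 = (t AND v)
F2 = (((NOT v OR q) OR (q IMPLIES p)) IMPLIES r)
Evaluate both on each of 128 rows (bits = p,q,r,s,t,u,v):
  row 0 [0000000]: F1=0 F2=0 -> 0
  row 1 [0000001]: F1=0 F2=0 -> 0
  row 2 [0000010]: F1=0 F2=0 -> 0
  row 3 [0000011]: F1=0 F2=0 -> 0
  row 4 [0000100]: F1=0 F2=0 -> 0
  (every remaining row is evaluated the same way; all 128 results are listed next)
Full result column, 8 rows per line (p,q,r,s fixed per line; t,u,v runs 000..111 left to right):
  rows 0-7 [p,q,r,s=0000]: 00000101  (ones: 2)
  rows 8-15 [p,q,r,s=0001]: 00000101  (ones: 2)
  rows 16-23 [p,q,r,s=0010]: 11111010  (ones: 6)
  rows 24-31 [p,q,r,s=0011]: 11111010  (ones: 6)
  rows 32-39 [p,q,r,s=0100]: 00000101  (ones: 2)
  rows 40-47 [p,q,r,s=0101]: 00000101  (ones: 2)
  rows 48-55 [p,q,r,s=0110]: 11111010  (ones: 6)
  rows 56-63 [p,q,r,s=0111]: 11111010  (ones: 6)
  rows 64-71 [p,q,r,s=1000]: 00000101  (ones: 2)
  rows 72-79 [p,q,r,s=1001]: 00000101  (ones: 2)
  rows 80-87 [p,q,r,s=1010]: 11111010  (ones: 6)
  rows 88-95 [p,q,r,s=1011]: 11111010  (ones: 6)
  rows 96-103 [p,q,r,s=1100]: 00000101  (ones: 2)
  rows 104-111 [p,q,r,s=1101]: 00000101  (ones: 2)
  rows 112-119 [p,q,r,s=1110]: 11111010  (ones: 6)
  rows 120-127 [p,q,r,s=1111]: 11111010  (ones: 6)
Disagreements = 2+2+6+6+2+2+6+6+2+2+6+6+2+2+6+6 = 64

64


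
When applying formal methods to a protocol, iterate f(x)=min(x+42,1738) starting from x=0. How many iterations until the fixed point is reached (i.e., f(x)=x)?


Step 1: x=0, cap=1738, increment=42
Step 2: x grows by 42 each step until capped at 1738; fixed point is x=1738
Step 3: iterations = ceil(1738/42) = 42

42


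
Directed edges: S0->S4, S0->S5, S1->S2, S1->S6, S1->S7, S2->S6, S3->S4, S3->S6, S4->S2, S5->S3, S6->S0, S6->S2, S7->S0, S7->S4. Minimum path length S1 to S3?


BFS layer-by-layer from S1:
  dist 0: {S1}
  dist 1: {S2, S6, S7}
  dist 2: {S0, S4}
  dist 3: {S5}
  dist 4: {S3}
  -> S3 reached at distance 4
Shortest path length = 4

4


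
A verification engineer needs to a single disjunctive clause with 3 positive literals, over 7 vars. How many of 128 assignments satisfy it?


Step 1: Total=2^7=128
Step 2: Unsat when all 3 false: 2^4=16
Step 3: Sat=128-16=112

112


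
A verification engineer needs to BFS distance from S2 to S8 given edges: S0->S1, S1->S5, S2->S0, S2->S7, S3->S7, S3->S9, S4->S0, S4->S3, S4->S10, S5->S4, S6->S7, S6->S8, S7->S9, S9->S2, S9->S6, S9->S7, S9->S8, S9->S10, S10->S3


BFS layer-by-layer from S2:
  dist 0: {S2}
  dist 1: {S0, S7}
  dist 2: {S1, S9}
  dist 3: {S5, S6, S8, S10}
  -> S8 reached at distance 3
Shortest path length = 3

3


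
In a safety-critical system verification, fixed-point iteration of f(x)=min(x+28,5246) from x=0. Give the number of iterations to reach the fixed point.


Step 1: x=0, cap=5246, increment=28
Step 2: x grows by 28 each step until capped at 5246; fixed point is x=5246
Step 3: iterations = ceil(5246/28) = 188

188


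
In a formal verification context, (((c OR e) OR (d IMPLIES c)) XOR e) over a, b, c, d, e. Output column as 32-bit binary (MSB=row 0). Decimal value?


Formula: (((c OR e) OR (d IMPLIES c)) XOR e) over a, b, c, d, e (32 rows)
Evaluate each row (bits = a,b,c,d,e, MSB first):
  row 0 [00000]: (((0 OR 0) OR (0 IMPLIES 0)) XOR 0) -> 1
  row 1 [00001]: (((0 OR 1) OR (0 IMPLIES 0)) XOR 1) -> 0
  row 2 [00010]: (((0 OR 0) OR (1 IMPLIES 0)) XOR 0) -> 0
  row 3 [00011]: (((0 OR 1) OR (1 IMPLIES 0)) XOR 1) -> 0
  row 4 [00100]: (((1 OR 0) OR (0 IMPLIES 1)) XOR 0) -> 1
  row 5 [00101]: (((1 OR 1) OR (0 IMPLIES 1)) XOR 1) -> 0
  row 6 [00110]: (((1 OR 0) OR (1 IMPLIES 1)) XOR 0) -> 1
  row 7 [00111]: (((1 OR 1) OR (1 IMPLIES 1)) XOR 1) -> 0
  row 8 [01000]: (((0 OR 0) OR (0 IMPLIES 0)) XOR 0) -> 1
  row 9 [01001]: (((0 OR 1) OR (0 IMPLIES 0)) XOR 1) -> 0
  row 10 [01010]: (((0 OR 0) OR (1 IMPLIES 0)) XOR 0) -> 0
  row 11 [01011]: (((0 OR 1) OR (1 IMPLIES 0)) XOR 1) -> 0
  row 12 [01100]: (((1 OR 0) OR (0 IMPLIES 1)) XOR 0) -> 1
  row 13 [01101]: (((1 OR 1) OR (0 IMPLIES 1)) XOR 1) -> 0
  row 14 [01110]: (((1 OR 0) OR (1 IMPLIES 1)) XOR 0) -> 1
  row 15 [01111]: (((1 OR 1) OR (1 IMPLIES 1)) XOR 1) -> 0
  row 16 [10000]: (((0 OR 0) OR (0 IMPLIES 0)) XOR 0) -> 1
  row 17 [10001]: (((0 OR 1) OR (0 IMPLIES 0)) XOR 1) -> 0
  row 18 [10010]: (((0 OR 0) OR (1 IMPLIES 0)) XOR 0) -> 0
  row 19 [10011]: (((0 OR 1) OR (1 IMPLIES 0)) XOR 1) -> 0
  row 20 [10100]: (((1 OR 0) OR (0 IMPLIES 1)) XOR 0) -> 1
  row 21 [10101]: (((1 OR 1) OR (0 IMPLIES 1)) XOR 1) -> 0
  row 22 [10110]: (((1 OR 0) OR (1 IMPLIES 1)) XOR 0) -> 1
  row 23 [10111]: (((1 OR 1) OR (1 IMPLIES 1)) XOR 1) -> 0
  row 24 [11000]: (((0 OR 0) OR (0 IMPLIES 0)) XOR 0) -> 1
  row 25 [11001]: (((0 OR 1) OR (0 IMPLIES 0)) XOR 1) -> 0
  row 26 [11010]: (((0 OR 0) OR (1 IMPLIES 0)) XOR 0) -> 0
  row 27 [11011]: (((0 OR 1) OR (1 IMPLIES 0)) XOR 1) -> 0
  row 28 [11100]: (((1 OR 0) OR (0 IMPLIES 1)) XOR 0) -> 1
  row 29 [11101]: (((1 OR 1) OR (0 IMPLIES 1)) XOR 1) -> 0
  row 30 [11110]: (((1 OR 0) OR (1 IMPLIES 1)) XOR 0) -> 1
  row 31 [11111]: (((1 OR 1) OR (1 IMPLIES 1)) XOR 1) -> 0
Full result column, 4 rows per line (a,b,c fixed per line; d,e runs 00..11 left to right):
  rows 0-3 [a,b,c=000]: 1000  = hex 8
  rows 4-7 [a,b,c=001]: 1010  = hex A
  rows 8-11 [a,b,c=010]: 1000  = hex 8
  rows 12-15 [a,b,c=011]: 1010  = hex A
  rows 16-19 [a,b,c=100]: 1000  = hex 8
  rows 20-23 [a,b,c=101]: 1010  = hex A
  rows 24-27 [a,b,c=110]: 1000  = hex 8
  rows 28-31 [a,b,c=111]: 1010  = hex A
Output column (row 0 .. row 31) = 10001010100010101000101010001010
Output column grouped in 4s = 1000 1010 1000 1010 1000 1010 1000 1010 = 0x8A8A8A8A
Convert to decimal digit by digit (value = value*16 + digit):
  8 -> 8
  8*16 + 10 (A) = 138
  138*16 + 8 = 2216
  2216*16 + 10 (A) = 35466
  35466*16 + 8 = 567464
  567464*16 + 10 (A) = 9079434
  9079434*16 + 8 = 145270952
  145270952*16 + 10 (A) = 2324335242
Decimal = 2324335242

2324335242


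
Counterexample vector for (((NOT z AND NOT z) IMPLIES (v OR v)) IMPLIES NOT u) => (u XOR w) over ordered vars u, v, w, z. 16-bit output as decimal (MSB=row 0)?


F1 = (((NOT z AND NOT z) IMPLIES (v OR v)) IMPLIES NOT u)
F2 = (u XOR w)
Counterexample to F1=>F2 is where F1=1 and F2=0.
Evaluate each row (bits = u,v,w,z, MSB first):
  row 0 [0000]: F1=1 F2=0 -> F1&~F2 -> 1
  row 1 [0001]: F1=1 F2=0 -> F1&~F2 -> 1
  row 2 [0010]: F1=1 F2=1 -> F1&~F2 -> 0
  row 3 [0011]: F1=1 F2=1 -> F1&~F2 -> 0
  row 4 [0100]: F1=1 F2=0 -> F1&~F2 -> 1
  row 5 [0101]: F1=1 F2=0 -> F1&~F2 -> 1
  row 6 [0110]: F1=1 F2=1 -> F1&~F2 -> 0
  row 7 [0111]: F1=1 F2=1 -> F1&~F2 -> 0
  row 8 [1000]: F1=1 F2=1 -> F1&~F2 -> 0
  row 9 [1001]: F1=0 F2=1 -> F1&~F2 -> 0
  row 10 [1010]: F1=1 F2=0 -> F1&~F2 -> 1
  row 11 [1011]: F1=0 F2=0 -> F1&~F2 -> 0
  row 12 [1100]: F1=0 F2=1 -> F1&~F2 -> 0
  row 13 [1101]: F1=0 F2=1 -> F1&~F2 -> 0
  row 14 [1110]: F1=0 F2=0 -> F1&~F2 -> 0
  row 15 [1111]: F1=0 F2=0 -> F1&~F2 -> 0
Full result column, 4 rows per line (u,v fixed per line; w,z runs 00..11 left to right):
  rows 0-3 [u,v=00]: 1100  = hex C
  rows 4-7 [u,v=01]: 1100  = hex C
  rows 8-11 [u,v=10]: 0010  = hex 2
  rows 12-15 [u,v=11]: 0000  = hex 0
Counterexample vector (row 0 .. row 15) = 1100110000100000
Output column grouped in 4s = 1100 1100 0010 0000 = 0xCC20
Convert to decimal digit by digit (value = value*16 + digit):
  C -> 12
  12*16 + 12 (C) = 204
  204*16 + 2 = 3266
  3266*16 + 0 = 52256
Decimal = 52256

52256


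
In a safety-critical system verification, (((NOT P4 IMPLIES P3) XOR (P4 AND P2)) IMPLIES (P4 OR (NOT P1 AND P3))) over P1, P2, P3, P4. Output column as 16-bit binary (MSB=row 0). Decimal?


Formula: (((NOT P4 IMPLIES P3) XOR (P4 AND P2)) IMPLIES (P4 OR (NOT P1 AND P3))) over P1, P2, P3, P4 (16 rows)
Evaluate each row (bits = P1,P2,P3,P4, MSB first):
  row 0 [0000]: (((NOT 0 IMPLIES 0) XOR (0 AND 0)) IMPLIES (0 OR (NOT 0 AND 0))) -> 1
  row 1 [0001]: (((NOT 1 IMPLIES 0) XOR (1 AND 0)) IMPLIES (1 OR (NOT 0 AND 0))) -> 1
  row 2 [0010]: (((NOT 0 IMPLIES 1) XOR (0 AND 0)) IMPLIES (0 OR (NOT 0 AND 1))) -> 1
  row 3 [0011]: (((NOT 1 IMPLIES 1) XOR (1 AND 0)) IMPLIES (1 OR (NOT 0 AND 1))) -> 1
  row 4 [0100]: (((NOT 0 IMPLIES 0) XOR (0 AND 1)) IMPLIES (0 OR (NOT 0 AND 0))) -> 1
  row 5 [0101]: (((NOT 1 IMPLIES 0) XOR (1 AND 1)) IMPLIES (1 OR (NOT 0 AND 0))) -> 1
  row 6 [0110]: (((NOT 0 IMPLIES 1) XOR (0 AND 1)) IMPLIES (0 OR (NOT 0 AND 1))) -> 1
  row 7 [0111]: (((NOT 1 IMPLIES 1) XOR (1 AND 1)) IMPLIES (1 OR (NOT 0 AND 1))) -> 1
  row 8 [1000]: (((NOT 0 IMPLIES 0) XOR (0 AND 0)) IMPLIES (0 OR (NOT 1 AND 0))) -> 1
  row 9 [1001]: (((NOT 1 IMPLIES 0) XOR (1 AND 0)) IMPLIES (1 OR (NOT 1 AND 0))) -> 1
  row 10 [1010]: (((NOT 0 IMPLIES 1) XOR (0 AND 0)) IMPLIES (0 OR (NOT 1 AND 1))) -> 0
  row 11 [1011]: (((NOT 1 IMPLIES 1) XOR (1 AND 0)) IMPLIES (1 OR (NOT 1 AND 1))) -> 1
  row 12 [1100]: (((NOT 0 IMPLIES 0) XOR (0 AND 1)) IMPLIES (0 OR (NOT 1 AND 0))) -> 1
  row 13 [1101]: (((NOT 1 IMPLIES 0) XOR (1 AND 1)) IMPLIES (1 OR (NOT 1 AND 0))) -> 1
  row 14 [1110]: (((NOT 0 IMPLIES 1) XOR (0 AND 1)) IMPLIES (0 OR (NOT 1 AND 1))) -> 0
  row 15 [1111]: (((NOT 1 IMPLIES 1) XOR (1 AND 1)) IMPLIES (1 OR (NOT 1 AND 1))) -> 1
Full result column, 4 rows per line (P1,P2 fixed per line; P3,P4 runs 00..11 left to right):
  rows 0-3 [P1,P2=00]: 1111  = hex F
  rows 4-7 [P1,P2=01]: 1111  = hex F
  rows 8-11 [P1,P2=10]: 1101  = hex D
  rows 12-15 [P1,P2=11]: 1101  = hex D
Output column (row 0 .. row 15) = 1111111111011101
Output column grouped in 4s = 1111 1111 1101 1101 = 0xFFDD
Convert to decimal digit by digit (value = value*16 + digit):
  F -> 15
  15*16 + 15 (F) = 255
  255*16 + 13 (D) = 4093
  4093*16 + 13 (D) = 65501
Decimal = 65501

65501


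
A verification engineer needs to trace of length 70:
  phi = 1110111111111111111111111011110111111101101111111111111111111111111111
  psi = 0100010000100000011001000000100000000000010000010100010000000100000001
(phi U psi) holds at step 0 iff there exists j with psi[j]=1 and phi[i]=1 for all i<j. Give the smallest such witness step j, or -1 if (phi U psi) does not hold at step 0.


(phi U psi) at 0: need smallest j with psi[j]=1 and phi[i]=1 for all i in [0,j).
Scan from step 0:
  step 0: phi=1, psi=0 -> continue
  step 1: psi=1 and phi held for [0,1) -> witness found
Witness step = 1

1


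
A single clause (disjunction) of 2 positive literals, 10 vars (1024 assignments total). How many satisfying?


Step 1: Total=2^10=1024
Step 2: Unsat when all 2 false: 2^8=256
Step 3: Sat=1024-256=768

768


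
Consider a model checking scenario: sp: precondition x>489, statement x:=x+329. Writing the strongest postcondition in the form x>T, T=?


Formula: sp(P, x:=E) = exists old_x. (x = E[old_x/x]) AND P[old_x/x] (old_x is the value of x before the assignment; eliminate old_x by solving x = E[old_x/x] for old_x)
Step 1: Precondition P: x>489, i.e. old_x > 489
Step 2: Assignment gives x = old_x + 329, so old_x = x - 329
Step 3: Substitute into P: x - 329 > 489
Step 4: Simplify: x > 489+329 = 818

818


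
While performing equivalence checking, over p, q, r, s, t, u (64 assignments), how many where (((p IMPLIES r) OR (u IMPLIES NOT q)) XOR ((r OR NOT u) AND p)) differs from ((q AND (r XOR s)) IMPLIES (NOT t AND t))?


F1 = (((p IMPLIES r) OR (u IMPLIES NOT q)) XOR ((r OR NOT u) AND p))
F2 = ((q AND (r XOR s)) IMPLIES (NOT t AND t))
Evaluate both on each of 64 rows (bits = p,q,r,s,t,u):
  row 0 [000000]: F1=1 F2=1 -> 0
  row 1 [000001]: F1=1 F2=1 -> 0
  row 2 [000010]: F1=1 F2=1 -> 0
  row 3 [000011]: F1=1 F2=1 -> 0
  row 4 [000100]: F1=1 F2=1 -> 0
  (every remaining row is evaluated the same way; all 64 results are listed next)
Full result column, 8 rows per line (p,q,r fixed per line; s,t,u runs 000..111 left to right):
  rows 0-7 [p,q,r=000]: 00000000  (ones: 0)
  rows 8-15 [p,q,r=001]: 00000000  (ones: 0)
  rows 16-23 [p,q,r=010]: 00001111  (ones: 4)
  rows 24-31 [p,q,r=011]: 11110000  (ones: 4)
  rows 32-39 [p,q,r=100]: 10101010  (ones: 4)
  rows 40-47 [p,q,r=101]: 11111111  (ones: 8)
  rows 48-55 [p,q,r=110]: 11110000  (ones: 4)
  rows 56-63 [p,q,r=111]: 00001111  (ones: 4)
Disagreements = 0+0+4+4+4+8+4+4 = 28

28


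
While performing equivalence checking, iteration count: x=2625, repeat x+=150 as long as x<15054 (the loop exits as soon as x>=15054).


Step 1: x goes from 2625 toward 15054 by 150; the body runs while x<15054, so iterations = ceil((bound-start)/step)
Step 2: Distance=12429
Step 3: ceil(12429/150)=83

83


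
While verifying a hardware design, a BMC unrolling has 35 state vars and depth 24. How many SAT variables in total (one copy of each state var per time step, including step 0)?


BMC unrolls to depth k, creating one copy of each state var for steps 0..k.
Step count = 24 + 1 = 25 (steps 0 through 24)
Vars per step = 35
Total = 35 * 25 = 875

875


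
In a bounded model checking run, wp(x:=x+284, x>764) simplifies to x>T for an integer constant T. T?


Formula: wp(x:=E, P) = P[E/x] (substitute E for x in postcondition)
Step 1: Postcondition: x>764
Step 2: Substitute x+284 for x: x+284>764
Step 3: Solve for x: x > 764-284 = 480

480


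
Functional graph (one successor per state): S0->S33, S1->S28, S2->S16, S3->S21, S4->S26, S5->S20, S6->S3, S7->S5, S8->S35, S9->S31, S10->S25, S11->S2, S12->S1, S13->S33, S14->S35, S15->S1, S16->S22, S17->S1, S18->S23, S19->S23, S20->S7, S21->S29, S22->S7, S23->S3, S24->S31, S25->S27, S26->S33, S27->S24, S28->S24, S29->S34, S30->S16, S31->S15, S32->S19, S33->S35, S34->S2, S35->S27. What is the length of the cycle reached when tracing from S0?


Trace from S0 until a state repeats:
  S0 -> S33 -> S35 -> S27 -> S24 -> S31 -> S15 -> S1 -> S28 -> S24
S24 first seen at step 4, revisited at step 9.
Cycle length = 9 - 4 = 5

5


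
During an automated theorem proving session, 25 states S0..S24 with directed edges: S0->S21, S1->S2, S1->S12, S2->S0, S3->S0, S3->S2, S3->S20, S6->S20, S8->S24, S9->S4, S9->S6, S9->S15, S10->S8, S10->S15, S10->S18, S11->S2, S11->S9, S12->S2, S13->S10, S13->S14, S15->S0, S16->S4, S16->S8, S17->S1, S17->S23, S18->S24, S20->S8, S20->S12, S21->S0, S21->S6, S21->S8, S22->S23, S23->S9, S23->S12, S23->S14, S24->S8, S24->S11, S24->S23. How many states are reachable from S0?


BFS from S0:
  layer 0: {S0}
  layer 1: {S21}
  layer 2: {S6, S8}
  layer 3: {S20, S24}
  layer 4: {S11, S12, S23}
  layer 5: {S2, S9, S14}
  layer 6: {S4, S15}
Reachable set: {S0, S2, S4, S6, S8, S9, S11, S12, S14, S15, S20, S21, S23, S24}
Count = 14

14


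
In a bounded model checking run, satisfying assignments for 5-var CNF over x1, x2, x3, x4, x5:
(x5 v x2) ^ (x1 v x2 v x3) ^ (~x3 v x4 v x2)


CNF with 3 clauses over 5 vars (32 assignments).
An assignment satisfies CNF iff every clause has >=1 true literal.
Check each row (bits = x1,x2,x3,x4,x5; clause T/F shown):
  row 0 [00000]: clauses=FFT -> 0
  row 1 [00001]: clauses=TFT -> 0
  row 2 [00010]: clauses=FFT -> 0
  row 3 [00011]: clauses=TFT -> 0
  row 4 [00100]: clauses=FTF -> 0
  row 5 [00101]: clauses=TTF -> 0
  row 6 [00110]: clauses=FTT -> 0
  row 7 [00111]: clauses=TTT -> 1
  row 8 [01000]: clauses=TTT -> 1
  row 9 [01001]: clauses=TTT -> 1
  row 10 [01010]: clauses=TTT -> 1
  row 11 [01011]: clauses=TTT -> 1
  row 12 [01100]: clauses=TTT -> 1
  row 13 [01101]: clauses=TTT -> 1
  row 14 [01110]: clauses=TTT -> 1
  row 15 [01111]: clauses=TTT -> 1
  row 16 [10000]: clauses=FTT -> 0
  row 17 [10001]: clauses=TTT -> 1
  row 18 [10010]: clauses=FTT -> 0
  row 19 [10011]: clauses=TTT -> 1
  row 20 [10100]: clauses=FTF -> 0
  row 21 [10101]: clauses=TTF -> 0
  row 22 [10110]: clauses=FTT -> 0
  row 23 [10111]: clauses=TTT -> 1
  row 24 [11000]: clauses=TTT -> 1
  row 25 [11001]: clauses=TTT -> 1
  row 26 [11010]: clauses=TTT -> 1
  row 27 [11011]: clauses=TTT -> 1
  row 28 [11100]: clauses=TTT -> 1
  row 29 [11101]: clauses=TTT -> 1
  row 30 [11110]: clauses=TTT -> 1
  row 31 [11111]: clauses=TTT -> 1
Full result column, 8 rows per line (x1,x2 fixed per line; x3,x4,x5 runs 000..111 left to right):
  rows 0-7 [x1,x2=00]: 00000001  (ones: 1)
  rows 8-15 [x1,x2=01]: 11111111  (ones: 8)
  rows 16-23 [x1,x2=10]: 01010001  (ones: 3)
  rows 24-31 [x1,x2=11]: 11111111  (ones: 8)
Satisfying assignments = 1+8+3+8 = 20

20


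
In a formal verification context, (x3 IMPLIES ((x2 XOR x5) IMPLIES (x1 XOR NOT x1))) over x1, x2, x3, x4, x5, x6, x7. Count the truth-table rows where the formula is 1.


Formula: (x3 IMPLIES ((x2 XOR x5) IMPLIES (x1 XOR NOT x1))) over 7 vars (128 rows)
Evaluate each row (x1, x2, x3, x4, x5, x6, x7 as bits, MSB first):
  row 0 [0000000]: (0 IMPLIES ((0 XOR 0) IMPLIES (0 XOR NOT 0))) -> 1
  row 1 [0000001]: (0 IMPLIES ((0 XOR 0) IMPLIES (0 XOR NOT 0))) -> 1
  row 2 [0000010]: (0 IMPLIES ((0 XOR 0) IMPLIES (0 XOR NOT 0))) -> 1
  row 3 [0000011]: (0 IMPLIES ((0 XOR 0) IMPLIES (0 XOR NOT 0))) -> 1
  row 4 [0000100]: (0 IMPLIES ((0 XOR 1) IMPLIES (0 XOR NOT 0))) -> 1
  (every remaining row is evaluated the same way; all 128 results are listed next)
Full result column, 8 rows per line (x1,x2,x3,x4 fixed per line; x5,x6,x7 runs 000..111 left to right):
  rows 0-7 [x1,x2,x3,x4=0000]: 11111111  (ones: 8)
  rows 8-15 [x1,x2,x3,x4=0001]: 11111111  (ones: 8)
  rows 16-23 [x1,x2,x3,x4=0010]: 11111111  (ones: 8)
  rows 24-31 [x1,x2,x3,x4=0011]: 11111111  (ones: 8)
  rows 32-39 [x1,x2,x3,x4=0100]: 11111111  (ones: 8)
  rows 40-47 [x1,x2,x3,x4=0101]: 11111111  (ones: 8)
  rows 48-55 [x1,x2,x3,x4=0110]: 11111111  (ones: 8)
  rows 56-63 [x1,x2,x3,x4=0111]: 11111111  (ones: 8)
  rows 64-71 [x1,x2,x3,x4=1000]: 11111111  (ones: 8)
  rows 72-79 [x1,x2,x3,x4=1001]: 11111111  (ones: 8)
  rows 80-87 [x1,x2,x3,x4=1010]: 11111111  (ones: 8)
  rows 88-95 [x1,x2,x3,x4=1011]: 11111111  (ones: 8)
  rows 96-103 [x1,x2,x3,x4=1100]: 11111111  (ones: 8)
  rows 104-111 [x1,x2,x3,x4=1101]: 11111111  (ones: 8)
  rows 112-119 [x1,x2,x3,x4=1110]: 11111111  (ones: 8)
  rows 120-127 [x1,x2,x3,x4=1111]: 11111111  (ones: 8)
Count of 1-rows = 8+8+8+8+8+8+8+8+8+8+8+8+8+8+8+8 = 128

128


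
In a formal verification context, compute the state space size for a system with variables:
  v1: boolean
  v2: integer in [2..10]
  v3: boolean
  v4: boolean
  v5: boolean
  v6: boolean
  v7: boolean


State space = product of domain sizes of all variables.
Domain sizes:
  v1 (boolean): 2
  v2 (integer in [2..10]): 9
  v3 (boolean): 2
  v4 (boolean): 2
  v5 (boolean): 2
  v6 (boolean): 2
  v7 (boolean): 2
Product = 2 * 9 * 2 * 2 * 2 * 2 * 2 = 576

576


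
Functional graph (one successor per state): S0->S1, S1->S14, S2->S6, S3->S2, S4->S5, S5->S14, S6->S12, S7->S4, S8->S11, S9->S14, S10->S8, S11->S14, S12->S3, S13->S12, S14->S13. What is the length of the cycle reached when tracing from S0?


Trace from S0 until a state repeats:
  S0 -> S1 -> S14 -> S13 -> S12 -> S3 -> S2 -> S6 -> S12
S12 first seen at step 4, revisited at step 8.
Cycle length = 8 - 4 = 4

4


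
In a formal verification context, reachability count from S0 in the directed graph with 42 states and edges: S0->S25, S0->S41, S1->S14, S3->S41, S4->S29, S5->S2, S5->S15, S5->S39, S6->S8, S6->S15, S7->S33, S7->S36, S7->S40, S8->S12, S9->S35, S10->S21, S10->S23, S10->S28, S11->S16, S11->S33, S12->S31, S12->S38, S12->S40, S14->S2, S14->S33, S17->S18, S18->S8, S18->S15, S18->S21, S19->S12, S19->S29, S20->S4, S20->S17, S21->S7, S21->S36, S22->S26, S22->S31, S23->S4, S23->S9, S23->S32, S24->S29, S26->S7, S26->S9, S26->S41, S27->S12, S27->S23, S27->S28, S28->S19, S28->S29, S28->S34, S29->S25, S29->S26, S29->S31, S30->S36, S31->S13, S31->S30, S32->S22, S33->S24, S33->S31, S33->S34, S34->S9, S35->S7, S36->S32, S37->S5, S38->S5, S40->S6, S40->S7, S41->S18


BFS from S0:
  layer 0: {S0}
  layer 1: {S25, S41}
  layer 2: {S18}
  layer 3: {S8, S15, S21}
  layer 4: {S7, S12, S36}
  layer 5: {S31, S32, S33, S38, S40}
  layer 6: {S5, S6, S13, S22, S24, S30, S34}
  layer 7: {S2, S9, S26, S29, S39}
  layer 8: {S35}
Reachable set: {S0, S2, S5, S6, S7, S8, S9, S12, S13, S15, S18, S21, S22, S24, S25, S26, S29, S30, S31, S32, S33, S34, S35, S36, S38, S39, S40, S41}
Count = 28

28


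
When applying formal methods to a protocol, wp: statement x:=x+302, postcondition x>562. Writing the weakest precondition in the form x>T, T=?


Formula: wp(x:=E, P) = P[E/x] (substitute E for x in postcondition)
Step 1: Postcondition: x>562
Step 2: Substitute x+302 for x: x+302>562
Step 3: Solve for x: x > 562-302 = 260

260


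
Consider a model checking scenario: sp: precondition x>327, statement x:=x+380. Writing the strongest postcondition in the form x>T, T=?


Formula: sp(P, x:=E) = exists old_x. (x = E[old_x/x]) AND P[old_x/x] (old_x is the value of x before the assignment; eliminate old_x by solving x = E[old_x/x] for old_x)
Step 1: Precondition P: x>327, i.e. old_x > 327
Step 2: Assignment gives x = old_x + 380, so old_x = x - 380
Step 3: Substitute into P: x - 380 > 327
Step 4: Simplify: x > 327+380 = 707

707


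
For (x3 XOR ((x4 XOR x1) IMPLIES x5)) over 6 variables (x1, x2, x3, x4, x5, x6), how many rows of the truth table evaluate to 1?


Formula: (x3 XOR ((x4 XOR x1) IMPLIES x5)) over 6 vars (64 rows)
Evaluate each row (x1, x2, x3, x4, x5, x6 as bits, MSB first):
  row 0 [000000]: (0 XOR ((0 XOR 0) IMPLIES 0)) -> 1
  row 1 [000001]: (0 XOR ((0 XOR 0) IMPLIES 0)) -> 1
  row 2 [000010]: (0 XOR ((0 XOR 0) IMPLIES 1)) -> 1
  row 3 [000011]: (0 XOR ((0 XOR 0) IMPLIES 1)) -> 1
  row 4 [000100]: (0 XOR ((1 XOR 0) IMPLIES 0)) -> 0
  (every remaining row is evaluated the same way; all 64 results are listed next)
Full result column, 8 rows per line (x1,x2,x3 fixed per line; x4,x5,x6 runs 000..111 left to right):
  rows 0-7 [x1,x2,x3=000]: 11110011  (ones: 6)
  rows 8-15 [x1,x2,x3=001]: 00001100  (ones: 2)
  rows 16-23 [x1,x2,x3=010]: 11110011  (ones: 6)
  rows 24-31 [x1,x2,x3=011]: 00001100  (ones: 2)
  rows 32-39 [x1,x2,x3=100]: 00111111  (ones: 6)
  rows 40-47 [x1,x2,x3=101]: 11000000  (ones: 2)
  rows 48-55 [x1,x2,x3=110]: 00111111  (ones: 6)
  rows 56-63 [x1,x2,x3=111]: 11000000  (ones: 2)
Count of 1-rows = 6+2+6+2+6+2+6+2 = 32

32


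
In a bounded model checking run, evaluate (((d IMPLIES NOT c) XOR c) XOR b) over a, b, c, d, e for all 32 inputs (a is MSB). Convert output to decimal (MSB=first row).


Formula: (((d IMPLIES NOT c) XOR c) XOR b) over a, b, c, d, e (32 rows)
Evaluate each row (bits = a,b,c,d,e, MSB first):
  row 0 [00000]: (((0 IMPLIES NOT 0) XOR 0) XOR 0) -> 1
  row 1 [00001]: (((0 IMPLIES NOT 0) XOR 0) XOR 0) -> 1
  row 2 [00010]: (((1 IMPLIES NOT 0) XOR 0) XOR 0) -> 1
  row 3 [00011]: (((1 IMPLIES NOT 0) XOR 0) XOR 0) -> 1
  row 4 [00100]: (((0 IMPLIES NOT 1) XOR 1) XOR 0) -> 0
  row 5 [00101]: (((0 IMPLIES NOT 1) XOR 1) XOR 0) -> 0
  row 6 [00110]: (((1 IMPLIES NOT 1) XOR 1) XOR 0) -> 1
  row 7 [00111]: (((1 IMPLIES NOT 1) XOR 1) XOR 0) -> 1
  row 8 [01000]: (((0 IMPLIES NOT 0) XOR 0) XOR 1) -> 0
  row 9 [01001]: (((0 IMPLIES NOT 0) XOR 0) XOR 1) -> 0
  row 10 [01010]: (((1 IMPLIES NOT 0) XOR 0) XOR 1) -> 0
  row 11 [01011]: (((1 IMPLIES NOT 0) XOR 0) XOR 1) -> 0
  row 12 [01100]: (((0 IMPLIES NOT 1) XOR 1) XOR 1) -> 1
  row 13 [01101]: (((0 IMPLIES NOT 1) XOR 1) XOR 1) -> 1
  row 14 [01110]: (((1 IMPLIES NOT 1) XOR 1) XOR 1) -> 0
  row 15 [01111]: (((1 IMPLIES NOT 1) XOR 1) XOR 1) -> 0
  row 16 [10000]: (((0 IMPLIES NOT 0) XOR 0) XOR 0) -> 1
  row 17 [10001]: (((0 IMPLIES NOT 0) XOR 0) XOR 0) -> 1
  row 18 [10010]: (((1 IMPLIES NOT 0) XOR 0) XOR 0) -> 1
  row 19 [10011]: (((1 IMPLIES NOT 0) XOR 0) XOR 0) -> 1
  row 20 [10100]: (((0 IMPLIES NOT 1) XOR 1) XOR 0) -> 0
  row 21 [10101]: (((0 IMPLIES NOT 1) XOR 1) XOR 0) -> 0
  row 22 [10110]: (((1 IMPLIES NOT 1) XOR 1) XOR 0) -> 1
  row 23 [10111]: (((1 IMPLIES NOT 1) XOR 1) XOR 0) -> 1
  row 24 [11000]: (((0 IMPLIES NOT 0) XOR 0) XOR 1) -> 0
  row 25 [11001]: (((0 IMPLIES NOT 0) XOR 0) XOR 1) -> 0
  row 26 [11010]: (((1 IMPLIES NOT 0) XOR 0) XOR 1) -> 0
  row 27 [11011]: (((1 IMPLIES NOT 0) XOR 0) XOR 1) -> 0
  row 28 [11100]: (((0 IMPLIES NOT 1) XOR 1) XOR 1) -> 1
  row 29 [11101]: (((0 IMPLIES NOT 1) XOR 1) XOR 1) -> 1
  row 30 [11110]: (((1 IMPLIES NOT 1) XOR 1) XOR 1) -> 0
  row 31 [11111]: (((1 IMPLIES NOT 1) XOR 1) XOR 1) -> 0
Full result column, 4 rows per line (a,b,c fixed per line; d,e runs 00..11 left to right):
  rows 0-3 [a,b,c=000]: 1111  = hex F
  rows 4-7 [a,b,c=001]: 0011  = hex 3
  rows 8-11 [a,b,c=010]: 0000  = hex 0
  rows 12-15 [a,b,c=011]: 1100  = hex C
  rows 16-19 [a,b,c=100]: 1111  = hex F
  rows 20-23 [a,b,c=101]: 0011  = hex 3
  rows 24-27 [a,b,c=110]: 0000  = hex 0
  rows 28-31 [a,b,c=111]: 1100  = hex C
Output column (row 0 .. row 31) = 11110011000011001111001100001100
Output column grouped in 4s = 1111 0011 0000 1100 1111 0011 0000 1100 = 0xF30CF30C
Convert to decimal digit by digit (value = value*16 + digit):
  F -> 15
  15*16 + 3 = 243
  243*16 + 0 = 3888
  3888*16 + 12 (C) = 62220
  62220*16 + 15 (F) = 995535
  995535*16 + 3 = 15928563
  15928563*16 + 0 = 254857008
  254857008*16 + 12 (C) = 4077712140
Decimal = 4077712140

4077712140


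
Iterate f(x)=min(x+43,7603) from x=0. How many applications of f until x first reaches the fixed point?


Step 1: x=0, cap=7603, increment=43
Step 2: x grows by 43 each step until capped at 7603; fixed point is x=7603
Step 3: iterations = ceil(7603/43) = 177

177


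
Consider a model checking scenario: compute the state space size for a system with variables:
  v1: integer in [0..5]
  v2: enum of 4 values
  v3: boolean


State space = product of domain sizes of all variables.
Domain sizes:
  v1 (integer in [0..5]): 6
  v2 (enum of 4 values): 4
  v3 (boolean): 2
Product = 6 * 4 * 2 = 48

48


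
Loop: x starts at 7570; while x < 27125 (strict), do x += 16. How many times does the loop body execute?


Step 1: x goes from 7570 toward 27125 by 16; the body runs while x<27125, so iterations = ceil((bound-start)/step)
Step 2: Distance=19555
Step 3: ceil(19555/16)=1223

1223


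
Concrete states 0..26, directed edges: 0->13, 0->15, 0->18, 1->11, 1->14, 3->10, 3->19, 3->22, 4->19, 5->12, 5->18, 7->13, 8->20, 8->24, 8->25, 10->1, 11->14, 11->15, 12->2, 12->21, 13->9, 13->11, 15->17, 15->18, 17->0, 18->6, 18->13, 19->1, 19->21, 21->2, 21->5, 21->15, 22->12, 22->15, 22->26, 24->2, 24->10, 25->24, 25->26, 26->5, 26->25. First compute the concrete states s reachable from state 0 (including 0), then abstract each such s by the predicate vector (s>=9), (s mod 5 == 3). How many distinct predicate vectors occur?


BFS from 0:
Concrete reachable: {0, 6, 9, 11, 13, 14, 15, 17, 18}
Abstract via predicates (s>=9), (s mod 5 == 3):
  (0,0) <- {0, 6}
  (1,0) <- {9, 11, 14, 15, 17}
  (1,1) <- {13, 18}
Distinct abstract states = 3

3


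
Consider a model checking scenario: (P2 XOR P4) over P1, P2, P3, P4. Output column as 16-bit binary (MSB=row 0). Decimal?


Formula: (P2 XOR P4) over P1, P2, P3, P4 (16 rows)
Evaluate each row (bits = P1,P2,P3,P4, MSB first):
  row 0 [0000]: (0 XOR 0) -> 0
  row 1 [0001]: (0 XOR 1) -> 1
  row 2 [0010]: (0 XOR 0) -> 0
  row 3 [0011]: (0 XOR 1) -> 1
  row 4 [0100]: (1 XOR 0) -> 1
  row 5 [0101]: (1 XOR 1) -> 0
  row 6 [0110]: (1 XOR 0) -> 1
  row 7 [0111]: (1 XOR 1) -> 0
  row 8 [1000]: (0 XOR 0) -> 0
  row 9 [1001]: (0 XOR 1) -> 1
  row 10 [1010]: (0 XOR 0) -> 0
  row 11 [1011]: (0 XOR 1) -> 1
  row 12 [1100]: (1 XOR 0) -> 1
  row 13 [1101]: (1 XOR 1) -> 0
  row 14 [1110]: (1 XOR 0) -> 1
  row 15 [1111]: (1 XOR 1) -> 0
Full result column, 4 rows per line (P1,P2 fixed per line; P3,P4 runs 00..11 left to right):
  rows 0-3 [P1,P2=00]: 0101  = hex 5
  rows 4-7 [P1,P2=01]: 1010  = hex A
  rows 8-11 [P1,P2=10]: 0101  = hex 5
  rows 12-15 [P1,P2=11]: 1010  = hex A
Output column (row 0 .. row 15) = 0101101001011010
Output column grouped in 4s = 0101 1010 0101 1010 = 0x5A5A
Convert to decimal digit by digit (value = value*16 + digit):
  5 -> 5
  5*16 + 10 (A) = 90
  90*16 + 5 = 1445
  1445*16 + 10 (A) = 23130
Decimal = 23130

23130


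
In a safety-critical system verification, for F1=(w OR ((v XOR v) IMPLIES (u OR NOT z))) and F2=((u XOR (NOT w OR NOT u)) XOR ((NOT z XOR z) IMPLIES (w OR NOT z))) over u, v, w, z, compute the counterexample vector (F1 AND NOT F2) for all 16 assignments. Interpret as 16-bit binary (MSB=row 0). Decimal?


F1 = (w OR ((v XOR v) IMPLIES (u OR NOT z)))
F2 = ((u XOR (NOT w OR NOT u)) XOR ((NOT z XOR z) IMPLIES (w OR NOT z)))
Counterexample to F1=>F2 is where F1=1 and F2=0.
Evaluate each row (bits = u,v,w,z, MSB first):
  row 0 [0000]: F1=1 F2=0 -> F1&~F2 -> 1
  row 1 [0001]: F1=1 F2=1 -> F1&~F2 -> 0
  row 2 [0010]: F1=1 F2=0 -> F1&~F2 -> 1
  row 3 [0011]: F1=1 F2=0 -> F1&~F2 -> 1
  row 4 [0100]: F1=1 F2=0 -> F1&~F2 -> 1
  row 5 [0101]: F1=1 F2=1 -> F1&~F2 -> 0
  row 6 [0110]: F1=1 F2=0 -> F1&~F2 -> 1
  row 7 [0111]: F1=1 F2=0 -> F1&~F2 -> 1
  row 8 [1000]: F1=1 F2=1 -> F1&~F2 -> 0
  row 9 [1001]: F1=1 F2=0 -> F1&~F2 -> 1
  row 10 [1010]: F1=1 F2=0 -> F1&~F2 -> 1
  row 11 [1011]: F1=1 F2=0 -> F1&~F2 -> 1
  row 12 [1100]: F1=1 F2=1 -> F1&~F2 -> 0
  row 13 [1101]: F1=1 F2=0 -> F1&~F2 -> 1
  row 14 [1110]: F1=1 F2=0 -> F1&~F2 -> 1
  row 15 [1111]: F1=1 F2=0 -> F1&~F2 -> 1
Full result column, 4 rows per line (u,v fixed per line; w,z runs 00..11 left to right):
  rows 0-3 [u,v=00]: 1011  = hex B
  rows 4-7 [u,v=01]: 1011  = hex B
  rows 8-11 [u,v=10]: 0111  = hex 7
  rows 12-15 [u,v=11]: 0111  = hex 7
Counterexample vector (row 0 .. row 15) = 1011101101110111
Output column grouped in 4s = 1011 1011 0111 0111 = 0xBB77
Convert to decimal digit by digit (value = value*16 + digit):
  B -> 11
  11*16 + 11 (B) = 187
  187*16 + 7 = 2999
  2999*16 + 7 = 47991
Decimal = 47991

47991


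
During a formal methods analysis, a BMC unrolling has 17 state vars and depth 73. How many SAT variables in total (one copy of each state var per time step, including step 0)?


BMC unrolls to depth k, creating one copy of each state var for steps 0..k.
Step count = 73 + 1 = 74 (steps 0 through 73)
Vars per step = 17
Total = 17 * 74 = 1258

1258


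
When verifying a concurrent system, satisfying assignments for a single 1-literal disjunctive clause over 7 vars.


Step 1: Total=2^7=128
Step 2: Unsat when all 1 false: 2^6=64
Step 3: Sat=128-64=64

64


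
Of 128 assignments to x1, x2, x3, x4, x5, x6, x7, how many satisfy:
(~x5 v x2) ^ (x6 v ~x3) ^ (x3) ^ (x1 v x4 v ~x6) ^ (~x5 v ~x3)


CNF with 5 clauses over 7 vars (128 assignments).
An assignment satisfies CNF iff every clause has >=1 true literal.
Check each row (bits = x1,x2,x3,x4,x5,x6,x7; clause T/F shown):
  row 0 [0000000]: clauses=TTFTT -> 0
  row 1 [0000001]: clauses=TTFTT -> 0
  row 2 [0000010]: clauses=TTFFT -> 0
  row 3 [0000011]: clauses=TTFFT -> 0
  row 4 [0000100]: clauses=FTFTT -> 0
  (every remaining row is evaluated the same way; all 128 results are listed next)
Full result column, 8 rows per line (x1,x2,x3,x4 fixed per line; x5,x6,x7 runs 000..111 left to right):
  rows 0-7 [x1,x2,x3,x4=0000]: 00000000  (ones: 0)
  rows 8-15 [x1,x2,x3,x4=0001]: 00000000  (ones: 0)
  rows 16-23 [x1,x2,x3,x4=0010]: 00000000  (ones: 0)
  rows 24-31 [x1,x2,x3,x4=0011]: 00110000  (ones: 2)
  rows 32-39 [x1,x2,x3,x4=0100]: 00000000  (ones: 0)
  rows 40-47 [x1,x2,x3,x4=0101]: 00000000  (ones: 0)
  rows 48-55 [x1,x2,x3,x4=0110]: 00000000  (ones: 0)
  rows 56-63 [x1,x2,x3,x4=0111]: 00110000  (ones: 2)
  rows 64-71 [x1,x2,x3,x4=1000]: 00000000  (ones: 0)
  rows 72-79 [x1,x2,x3,x4=1001]: 00000000  (ones: 0)
  rows 80-87 [x1,x2,x3,x4=1010]: 00110000  (ones: 2)
  rows 88-95 [x1,x2,x3,x4=1011]: 00110000  (ones: 2)
  rows 96-103 [x1,x2,x3,x4=1100]: 00000000  (ones: 0)
  rows 104-111 [x1,x2,x3,x4=1101]: 00000000  (ones: 0)
  rows 112-119 [x1,x2,x3,x4=1110]: 00110000  (ones: 2)
  rows 120-127 [x1,x2,x3,x4=1111]: 00110000  (ones: 2)
Satisfying assignments = 0+0+0+2+0+0+0+2+0+0+2+2+0+0+2+2 = 12

12
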